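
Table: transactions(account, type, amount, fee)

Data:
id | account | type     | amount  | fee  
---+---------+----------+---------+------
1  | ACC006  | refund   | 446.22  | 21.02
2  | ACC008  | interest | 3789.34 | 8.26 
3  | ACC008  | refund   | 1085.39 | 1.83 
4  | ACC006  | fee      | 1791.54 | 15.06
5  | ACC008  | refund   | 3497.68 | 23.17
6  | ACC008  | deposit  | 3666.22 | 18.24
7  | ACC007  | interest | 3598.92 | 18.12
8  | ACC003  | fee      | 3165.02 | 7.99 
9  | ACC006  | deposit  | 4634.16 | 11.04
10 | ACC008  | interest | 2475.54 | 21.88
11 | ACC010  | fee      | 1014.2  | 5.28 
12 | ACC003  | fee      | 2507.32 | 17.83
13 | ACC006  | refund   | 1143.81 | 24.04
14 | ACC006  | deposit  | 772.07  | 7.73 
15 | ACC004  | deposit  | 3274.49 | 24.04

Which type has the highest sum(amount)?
SELECT type, SUM(amount) as val
FROM transactions
GROUP BY type
ORDER BY val DESC
LIMIT 1

Result: deposit with sum(amount) = 12346.94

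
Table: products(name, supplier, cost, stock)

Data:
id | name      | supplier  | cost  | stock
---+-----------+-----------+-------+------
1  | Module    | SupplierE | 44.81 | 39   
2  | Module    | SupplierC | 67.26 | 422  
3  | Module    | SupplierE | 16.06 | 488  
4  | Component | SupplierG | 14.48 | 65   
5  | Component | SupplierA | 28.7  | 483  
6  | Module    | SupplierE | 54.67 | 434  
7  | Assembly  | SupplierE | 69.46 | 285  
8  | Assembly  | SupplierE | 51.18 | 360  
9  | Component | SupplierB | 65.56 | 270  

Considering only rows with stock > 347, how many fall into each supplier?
SELECT supplier, COUNT(*)
FROM products
WHERE stock > 347
GROUP BY supplier

Note: WHERE filters rows before grouping.

Result:
  SupplierA: 1
  SupplierC: 1
  SupplierE: 3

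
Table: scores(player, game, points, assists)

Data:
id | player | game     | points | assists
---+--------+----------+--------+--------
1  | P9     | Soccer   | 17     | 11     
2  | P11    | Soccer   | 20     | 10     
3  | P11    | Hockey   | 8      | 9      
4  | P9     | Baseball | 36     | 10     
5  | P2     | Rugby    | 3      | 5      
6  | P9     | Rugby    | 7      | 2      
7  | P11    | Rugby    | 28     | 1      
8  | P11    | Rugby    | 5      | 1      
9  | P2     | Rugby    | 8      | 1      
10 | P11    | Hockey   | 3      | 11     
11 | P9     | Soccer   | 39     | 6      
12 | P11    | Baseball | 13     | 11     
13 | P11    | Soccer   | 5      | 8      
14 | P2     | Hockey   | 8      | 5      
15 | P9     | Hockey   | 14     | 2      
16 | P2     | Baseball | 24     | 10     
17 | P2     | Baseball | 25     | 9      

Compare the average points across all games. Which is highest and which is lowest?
SELECT game, AVG(points)
FROM scores
GROUP BY game
ORDER BY AVG(points)

All groups:
  Hockey: 8.25
  Rugby: 10.20
  Soccer: 20.25
  Baseball: 24.50

Highest: Baseball (24.50)
Lowest: Hockey (8.25)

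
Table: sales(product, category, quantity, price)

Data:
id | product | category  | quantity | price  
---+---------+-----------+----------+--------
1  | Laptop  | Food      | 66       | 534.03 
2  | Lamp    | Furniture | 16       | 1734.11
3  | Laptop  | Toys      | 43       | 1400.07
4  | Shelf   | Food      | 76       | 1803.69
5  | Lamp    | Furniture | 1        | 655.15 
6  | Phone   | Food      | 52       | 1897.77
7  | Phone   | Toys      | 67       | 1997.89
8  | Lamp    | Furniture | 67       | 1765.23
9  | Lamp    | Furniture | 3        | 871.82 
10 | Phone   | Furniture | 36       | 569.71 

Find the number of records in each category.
SELECT category, COUNT(*) as count
FROM sales
GROUP BY category

Result:
  Food: 3
  Furniture: 5
  Toys: 2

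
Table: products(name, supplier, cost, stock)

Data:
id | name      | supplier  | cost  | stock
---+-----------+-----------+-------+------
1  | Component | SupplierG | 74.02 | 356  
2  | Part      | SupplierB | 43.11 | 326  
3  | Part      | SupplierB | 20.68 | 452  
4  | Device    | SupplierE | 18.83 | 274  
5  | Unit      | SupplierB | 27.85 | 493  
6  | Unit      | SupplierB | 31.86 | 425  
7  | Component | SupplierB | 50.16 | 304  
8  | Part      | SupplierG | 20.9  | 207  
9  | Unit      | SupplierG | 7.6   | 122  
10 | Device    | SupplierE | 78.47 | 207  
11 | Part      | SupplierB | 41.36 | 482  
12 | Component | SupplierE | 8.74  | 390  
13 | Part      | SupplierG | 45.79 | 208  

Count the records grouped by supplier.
SELECT supplier, COUNT(*) as count
FROM products
GROUP BY supplier

Result:
  SupplierB: 6
  SupplierE: 3
  SupplierG: 4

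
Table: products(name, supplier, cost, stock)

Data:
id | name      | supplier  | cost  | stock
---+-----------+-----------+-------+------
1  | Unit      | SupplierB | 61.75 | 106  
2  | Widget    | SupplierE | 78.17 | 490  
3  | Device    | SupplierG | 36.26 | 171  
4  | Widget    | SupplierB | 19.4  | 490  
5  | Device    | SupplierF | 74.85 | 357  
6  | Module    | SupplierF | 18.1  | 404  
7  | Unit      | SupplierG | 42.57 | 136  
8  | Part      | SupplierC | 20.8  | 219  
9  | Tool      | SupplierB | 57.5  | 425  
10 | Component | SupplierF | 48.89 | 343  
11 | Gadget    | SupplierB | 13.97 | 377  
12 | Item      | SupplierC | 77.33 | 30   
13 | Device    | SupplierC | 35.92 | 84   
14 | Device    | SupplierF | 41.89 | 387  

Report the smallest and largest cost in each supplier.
SELECT supplier, MIN(cost), MAX(cost)
FROM products
GROUP BY supplier

Result:
  SupplierB: min=13.97, max=61.75
  SupplierC: min=20.80, max=77.33
  SupplierE: min=78.17, max=78.17
  SupplierF: min=18.10, max=74.85
  SupplierG: min=36.26, max=42.57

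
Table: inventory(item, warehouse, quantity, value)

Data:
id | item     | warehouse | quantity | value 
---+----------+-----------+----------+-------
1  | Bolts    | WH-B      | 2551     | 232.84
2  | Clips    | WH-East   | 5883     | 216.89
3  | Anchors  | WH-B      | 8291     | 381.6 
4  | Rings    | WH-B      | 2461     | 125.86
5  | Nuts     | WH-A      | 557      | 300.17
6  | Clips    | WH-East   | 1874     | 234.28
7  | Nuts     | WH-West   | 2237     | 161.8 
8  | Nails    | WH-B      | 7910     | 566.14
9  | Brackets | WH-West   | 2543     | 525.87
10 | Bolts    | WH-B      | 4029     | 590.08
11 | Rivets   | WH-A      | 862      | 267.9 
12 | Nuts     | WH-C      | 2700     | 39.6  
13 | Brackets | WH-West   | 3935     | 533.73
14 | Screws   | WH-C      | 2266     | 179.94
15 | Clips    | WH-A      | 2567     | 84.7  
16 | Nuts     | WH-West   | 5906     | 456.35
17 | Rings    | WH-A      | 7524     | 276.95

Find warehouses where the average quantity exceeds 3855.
SELECT warehouse, AVG(quantity)
FROM inventory
GROUP BY warehouse
HAVING AVG(quantity) > 3855

Result:
  WH-B: avg=5048.40
  WH-East: avg=3878.50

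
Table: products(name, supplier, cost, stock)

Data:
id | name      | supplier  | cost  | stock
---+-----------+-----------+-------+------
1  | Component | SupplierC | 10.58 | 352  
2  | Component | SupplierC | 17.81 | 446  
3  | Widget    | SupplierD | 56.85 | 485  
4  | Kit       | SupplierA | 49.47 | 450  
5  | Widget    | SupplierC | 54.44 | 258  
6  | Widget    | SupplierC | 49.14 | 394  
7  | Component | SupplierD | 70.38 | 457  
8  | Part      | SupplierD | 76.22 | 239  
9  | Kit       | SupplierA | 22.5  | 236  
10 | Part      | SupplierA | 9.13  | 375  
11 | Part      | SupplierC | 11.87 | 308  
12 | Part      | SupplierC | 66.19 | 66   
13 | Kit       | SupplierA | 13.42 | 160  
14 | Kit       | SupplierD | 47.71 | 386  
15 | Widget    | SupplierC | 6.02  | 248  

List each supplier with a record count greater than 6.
SELECT supplier, COUNT(*) as cnt
FROM products
GROUP BY supplier
HAVING COUNT(*) > 6

Result:
  SupplierC: 7

Note: HAVING filters groups after aggregation, WHERE filters rows before.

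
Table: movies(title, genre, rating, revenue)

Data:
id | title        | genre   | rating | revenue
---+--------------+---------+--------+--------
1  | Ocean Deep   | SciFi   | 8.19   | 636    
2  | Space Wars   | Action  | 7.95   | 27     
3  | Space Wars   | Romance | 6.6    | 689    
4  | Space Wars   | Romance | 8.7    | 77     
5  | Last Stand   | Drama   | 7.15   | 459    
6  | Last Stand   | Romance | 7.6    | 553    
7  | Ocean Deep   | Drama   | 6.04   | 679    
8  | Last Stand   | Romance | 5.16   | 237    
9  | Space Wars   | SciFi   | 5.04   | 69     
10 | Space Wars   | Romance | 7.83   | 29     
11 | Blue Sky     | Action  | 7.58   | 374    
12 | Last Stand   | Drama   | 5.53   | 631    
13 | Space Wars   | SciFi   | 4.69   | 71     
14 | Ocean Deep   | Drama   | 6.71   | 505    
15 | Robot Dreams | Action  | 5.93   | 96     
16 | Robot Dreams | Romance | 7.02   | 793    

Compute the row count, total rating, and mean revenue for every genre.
SELECT genre,
       COUNT(*) as cnt,
       SUM(rating) as total_rating,
       AVG(revenue) as avg_revenue
FROM movies
GROUP BY genre

Result:
  Action: 3 records, 21.46 total rating, 165.67 avg revenue
  Drama: 4 records, 25.43 total rating, 568.50 avg revenue
  Romance: 6 records, 42.91 total rating, 396.33 avg revenue
  SciFi: 3 records, 17.92 total rating, 258.67 avg revenue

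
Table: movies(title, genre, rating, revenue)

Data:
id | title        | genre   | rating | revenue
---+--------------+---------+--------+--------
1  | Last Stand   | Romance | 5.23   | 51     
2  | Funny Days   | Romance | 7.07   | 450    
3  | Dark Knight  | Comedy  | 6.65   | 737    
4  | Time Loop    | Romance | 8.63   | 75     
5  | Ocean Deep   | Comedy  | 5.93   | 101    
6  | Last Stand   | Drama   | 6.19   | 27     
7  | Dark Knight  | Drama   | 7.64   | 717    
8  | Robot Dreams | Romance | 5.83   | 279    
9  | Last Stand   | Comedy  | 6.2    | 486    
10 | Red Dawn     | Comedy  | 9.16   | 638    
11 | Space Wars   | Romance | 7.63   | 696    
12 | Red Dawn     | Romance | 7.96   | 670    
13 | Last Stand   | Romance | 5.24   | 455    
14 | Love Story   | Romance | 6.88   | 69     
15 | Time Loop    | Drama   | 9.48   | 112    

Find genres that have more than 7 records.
SELECT genre, COUNT(*) as cnt
FROM movies
GROUP BY genre
HAVING COUNT(*) > 7

Result:
  Romance: 8

Note: HAVING filters groups after aggregation, WHERE filters rows before.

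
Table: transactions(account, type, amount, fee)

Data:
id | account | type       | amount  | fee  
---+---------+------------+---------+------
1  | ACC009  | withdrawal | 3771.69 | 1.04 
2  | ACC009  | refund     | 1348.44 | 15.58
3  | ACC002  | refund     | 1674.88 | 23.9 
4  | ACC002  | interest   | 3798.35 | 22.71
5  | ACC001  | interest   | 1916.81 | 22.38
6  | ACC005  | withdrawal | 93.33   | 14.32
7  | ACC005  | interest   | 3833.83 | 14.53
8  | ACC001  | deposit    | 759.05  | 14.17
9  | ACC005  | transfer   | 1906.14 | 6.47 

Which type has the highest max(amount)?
SELECT type, MAX(amount) as val
FROM transactions
GROUP BY type
ORDER BY val DESC
LIMIT 1

Result: interest with max(amount) = 3833.83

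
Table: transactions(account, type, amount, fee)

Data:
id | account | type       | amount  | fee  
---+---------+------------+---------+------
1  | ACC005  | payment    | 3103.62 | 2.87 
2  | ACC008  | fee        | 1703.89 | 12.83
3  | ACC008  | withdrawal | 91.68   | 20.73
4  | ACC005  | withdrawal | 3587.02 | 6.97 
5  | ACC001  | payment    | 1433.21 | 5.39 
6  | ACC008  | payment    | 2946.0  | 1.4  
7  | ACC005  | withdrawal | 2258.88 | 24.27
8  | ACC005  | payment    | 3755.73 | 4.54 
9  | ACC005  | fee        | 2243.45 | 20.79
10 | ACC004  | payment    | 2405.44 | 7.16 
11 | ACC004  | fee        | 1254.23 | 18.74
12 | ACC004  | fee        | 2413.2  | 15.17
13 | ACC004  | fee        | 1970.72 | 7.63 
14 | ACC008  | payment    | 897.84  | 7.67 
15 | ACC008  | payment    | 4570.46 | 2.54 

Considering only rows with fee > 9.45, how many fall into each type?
SELECT type, COUNT(*)
FROM transactions
WHERE fee > 9.45
GROUP BY type

Note: WHERE filters rows before grouping.

Result:
  fee: 4
  withdrawal: 2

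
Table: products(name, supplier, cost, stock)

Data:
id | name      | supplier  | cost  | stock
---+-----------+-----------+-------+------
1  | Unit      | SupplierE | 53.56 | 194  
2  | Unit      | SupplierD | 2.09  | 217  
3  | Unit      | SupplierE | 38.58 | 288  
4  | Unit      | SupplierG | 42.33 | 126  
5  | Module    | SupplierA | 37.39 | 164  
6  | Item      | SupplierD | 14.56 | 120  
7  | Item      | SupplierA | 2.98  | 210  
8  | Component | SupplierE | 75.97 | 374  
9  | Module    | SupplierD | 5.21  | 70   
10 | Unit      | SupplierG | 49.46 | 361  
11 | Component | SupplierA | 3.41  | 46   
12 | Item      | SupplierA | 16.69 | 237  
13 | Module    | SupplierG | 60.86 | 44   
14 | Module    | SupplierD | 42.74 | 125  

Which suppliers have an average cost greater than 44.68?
SELECT supplier, AVG(cost)
FROM products
GROUP BY supplier
HAVING AVG(cost) > 44.68

Result:
  SupplierE: avg=56.04
  SupplierG: avg=50.88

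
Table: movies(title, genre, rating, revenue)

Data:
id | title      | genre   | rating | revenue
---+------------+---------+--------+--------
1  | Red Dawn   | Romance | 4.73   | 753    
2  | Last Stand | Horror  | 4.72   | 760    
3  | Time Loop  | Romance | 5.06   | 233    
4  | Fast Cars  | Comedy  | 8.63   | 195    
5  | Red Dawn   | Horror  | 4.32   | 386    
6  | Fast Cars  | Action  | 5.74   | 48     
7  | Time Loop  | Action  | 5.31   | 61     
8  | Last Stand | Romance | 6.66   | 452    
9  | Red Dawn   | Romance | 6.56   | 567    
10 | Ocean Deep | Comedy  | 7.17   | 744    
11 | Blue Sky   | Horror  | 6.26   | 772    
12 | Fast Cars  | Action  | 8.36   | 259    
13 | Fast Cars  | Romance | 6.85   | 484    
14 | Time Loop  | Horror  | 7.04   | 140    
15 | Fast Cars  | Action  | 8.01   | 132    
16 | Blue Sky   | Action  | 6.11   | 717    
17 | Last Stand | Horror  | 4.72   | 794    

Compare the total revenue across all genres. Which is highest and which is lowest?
SELECT genre, SUM(revenue)
FROM movies
GROUP BY genre
ORDER BY SUM(revenue)

All groups:
  Comedy: 939
  Action: 1217
  Romance: 2489
  Horror: 2852

Highest: Horror (2852)
Lowest: Comedy (939)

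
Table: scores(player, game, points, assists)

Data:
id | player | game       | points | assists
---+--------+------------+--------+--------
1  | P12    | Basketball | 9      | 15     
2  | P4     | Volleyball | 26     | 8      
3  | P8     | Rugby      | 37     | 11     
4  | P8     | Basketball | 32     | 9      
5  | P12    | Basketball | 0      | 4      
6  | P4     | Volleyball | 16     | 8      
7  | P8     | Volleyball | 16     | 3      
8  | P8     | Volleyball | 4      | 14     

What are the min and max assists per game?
SELECT game, MIN(assists), MAX(assists)
FROM scores
GROUP BY game

Result:
  Basketball: min=4, max=15
  Rugby: min=11, max=11
  Volleyball: min=3, max=14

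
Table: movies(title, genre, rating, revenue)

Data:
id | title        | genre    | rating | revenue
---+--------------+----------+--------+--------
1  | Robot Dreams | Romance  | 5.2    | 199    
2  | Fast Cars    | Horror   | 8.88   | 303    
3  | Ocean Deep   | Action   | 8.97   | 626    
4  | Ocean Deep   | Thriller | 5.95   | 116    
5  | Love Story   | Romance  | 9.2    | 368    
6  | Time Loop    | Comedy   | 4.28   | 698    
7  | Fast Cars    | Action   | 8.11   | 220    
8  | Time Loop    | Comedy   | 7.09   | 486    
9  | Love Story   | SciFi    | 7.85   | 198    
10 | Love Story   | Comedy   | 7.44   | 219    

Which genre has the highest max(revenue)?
SELECT genre, MAX(revenue) as val
FROM movies
GROUP BY genre
ORDER BY val DESC
LIMIT 1

Result: Comedy with max(revenue) = 698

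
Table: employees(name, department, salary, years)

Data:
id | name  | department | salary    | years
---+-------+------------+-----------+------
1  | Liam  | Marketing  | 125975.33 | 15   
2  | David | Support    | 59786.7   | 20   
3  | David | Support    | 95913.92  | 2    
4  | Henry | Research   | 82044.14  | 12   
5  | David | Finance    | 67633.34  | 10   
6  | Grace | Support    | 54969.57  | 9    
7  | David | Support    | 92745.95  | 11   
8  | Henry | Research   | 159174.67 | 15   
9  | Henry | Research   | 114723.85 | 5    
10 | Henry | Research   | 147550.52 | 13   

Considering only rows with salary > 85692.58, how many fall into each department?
SELECT department, COUNT(*)
FROM employees
WHERE salary > 85692.58
GROUP BY department

Note: WHERE filters rows before grouping.

Result:
  Marketing: 1
  Research: 3
  Support: 2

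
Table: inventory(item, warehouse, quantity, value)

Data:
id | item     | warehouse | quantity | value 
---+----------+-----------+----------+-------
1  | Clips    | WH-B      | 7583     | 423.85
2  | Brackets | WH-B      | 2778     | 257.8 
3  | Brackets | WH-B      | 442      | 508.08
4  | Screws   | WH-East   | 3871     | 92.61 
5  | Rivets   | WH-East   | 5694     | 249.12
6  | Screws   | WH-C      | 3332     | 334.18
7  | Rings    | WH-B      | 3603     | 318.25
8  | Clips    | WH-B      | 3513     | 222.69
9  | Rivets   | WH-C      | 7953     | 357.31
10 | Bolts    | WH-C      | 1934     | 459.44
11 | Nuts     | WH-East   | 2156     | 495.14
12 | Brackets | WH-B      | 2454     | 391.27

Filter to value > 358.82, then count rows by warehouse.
SELECT warehouse, COUNT(*)
FROM inventory
WHERE value > 358.82
GROUP BY warehouse

Note: WHERE filters rows before grouping.

Result:
  WH-B: 3
  WH-C: 1
  WH-East: 1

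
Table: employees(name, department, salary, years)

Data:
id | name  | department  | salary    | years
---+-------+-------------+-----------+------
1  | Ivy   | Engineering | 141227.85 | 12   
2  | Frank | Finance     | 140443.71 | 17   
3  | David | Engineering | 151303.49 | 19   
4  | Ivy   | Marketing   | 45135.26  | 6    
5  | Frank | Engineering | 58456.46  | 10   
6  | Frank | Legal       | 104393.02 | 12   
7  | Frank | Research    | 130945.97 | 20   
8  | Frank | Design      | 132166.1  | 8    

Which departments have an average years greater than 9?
SELECT department, AVG(years)
FROM employees
GROUP BY department
HAVING AVG(years) > 9

Result:
  Engineering: avg=13.67
  Finance: avg=17.00
  Legal: avg=12.00
  Research: avg=20.00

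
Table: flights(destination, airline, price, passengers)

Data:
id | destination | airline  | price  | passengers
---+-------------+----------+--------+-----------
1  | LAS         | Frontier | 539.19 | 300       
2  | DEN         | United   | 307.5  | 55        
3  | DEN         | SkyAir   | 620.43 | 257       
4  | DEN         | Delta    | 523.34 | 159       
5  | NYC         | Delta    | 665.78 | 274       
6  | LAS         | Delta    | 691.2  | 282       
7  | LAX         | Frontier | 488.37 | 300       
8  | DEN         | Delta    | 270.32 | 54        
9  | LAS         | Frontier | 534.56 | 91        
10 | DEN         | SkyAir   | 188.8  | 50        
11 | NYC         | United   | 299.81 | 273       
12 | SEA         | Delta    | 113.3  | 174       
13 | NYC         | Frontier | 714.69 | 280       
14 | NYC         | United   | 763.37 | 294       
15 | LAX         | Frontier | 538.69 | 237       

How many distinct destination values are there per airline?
SELECT airline, COUNT(DISTINCT destination)
FROM flights
GROUP BY airline

Result:
  Delta: 4 distinct
  Frontier: 3 distinct
  SkyAir: 1 distinct
  United: 2 distinct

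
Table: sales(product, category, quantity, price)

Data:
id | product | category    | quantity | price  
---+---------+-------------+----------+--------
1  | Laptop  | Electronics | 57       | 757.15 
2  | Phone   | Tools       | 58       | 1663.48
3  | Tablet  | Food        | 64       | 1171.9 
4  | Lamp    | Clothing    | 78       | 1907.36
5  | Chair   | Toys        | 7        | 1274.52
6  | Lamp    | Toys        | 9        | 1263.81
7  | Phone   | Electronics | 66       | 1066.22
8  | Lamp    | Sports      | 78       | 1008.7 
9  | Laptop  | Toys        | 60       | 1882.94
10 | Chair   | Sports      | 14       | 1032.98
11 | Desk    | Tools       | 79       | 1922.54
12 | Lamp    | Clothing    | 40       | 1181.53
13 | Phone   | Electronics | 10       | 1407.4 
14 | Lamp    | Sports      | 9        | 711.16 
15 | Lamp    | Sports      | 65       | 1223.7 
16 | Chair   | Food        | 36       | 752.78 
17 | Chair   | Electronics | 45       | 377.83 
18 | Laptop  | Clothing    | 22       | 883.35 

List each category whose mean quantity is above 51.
SELECT category, AVG(quantity)
FROM sales
GROUP BY category
HAVING AVG(quantity) > 51

Result:
  Tools: avg=68.50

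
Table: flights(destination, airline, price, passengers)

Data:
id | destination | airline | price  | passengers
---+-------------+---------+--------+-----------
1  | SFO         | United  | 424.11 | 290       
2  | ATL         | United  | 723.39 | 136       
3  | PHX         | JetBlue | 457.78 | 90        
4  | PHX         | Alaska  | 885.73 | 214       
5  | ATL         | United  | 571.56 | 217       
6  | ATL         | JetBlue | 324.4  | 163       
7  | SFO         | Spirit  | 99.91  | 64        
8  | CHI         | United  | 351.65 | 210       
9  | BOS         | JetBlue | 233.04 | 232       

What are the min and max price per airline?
SELECT airline, MIN(price), MAX(price)
FROM flights
GROUP BY airline

Result:
  Alaska: min=885.73, max=885.73
  JetBlue: min=233.04, max=457.78
  Spirit: min=99.91, max=99.91
  United: min=351.65, max=723.39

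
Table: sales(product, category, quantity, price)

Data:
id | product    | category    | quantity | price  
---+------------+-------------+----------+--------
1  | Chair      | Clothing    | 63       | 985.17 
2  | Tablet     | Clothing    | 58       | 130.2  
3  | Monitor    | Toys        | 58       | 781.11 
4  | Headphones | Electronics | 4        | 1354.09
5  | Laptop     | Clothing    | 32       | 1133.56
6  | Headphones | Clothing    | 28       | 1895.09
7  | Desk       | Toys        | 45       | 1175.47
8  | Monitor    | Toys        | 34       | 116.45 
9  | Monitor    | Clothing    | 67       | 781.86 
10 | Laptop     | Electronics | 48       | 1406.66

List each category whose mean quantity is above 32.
SELECT category, AVG(quantity)
FROM sales
GROUP BY category
HAVING AVG(quantity) > 32

Result:
  Clothing: avg=49.60
  Toys: avg=45.67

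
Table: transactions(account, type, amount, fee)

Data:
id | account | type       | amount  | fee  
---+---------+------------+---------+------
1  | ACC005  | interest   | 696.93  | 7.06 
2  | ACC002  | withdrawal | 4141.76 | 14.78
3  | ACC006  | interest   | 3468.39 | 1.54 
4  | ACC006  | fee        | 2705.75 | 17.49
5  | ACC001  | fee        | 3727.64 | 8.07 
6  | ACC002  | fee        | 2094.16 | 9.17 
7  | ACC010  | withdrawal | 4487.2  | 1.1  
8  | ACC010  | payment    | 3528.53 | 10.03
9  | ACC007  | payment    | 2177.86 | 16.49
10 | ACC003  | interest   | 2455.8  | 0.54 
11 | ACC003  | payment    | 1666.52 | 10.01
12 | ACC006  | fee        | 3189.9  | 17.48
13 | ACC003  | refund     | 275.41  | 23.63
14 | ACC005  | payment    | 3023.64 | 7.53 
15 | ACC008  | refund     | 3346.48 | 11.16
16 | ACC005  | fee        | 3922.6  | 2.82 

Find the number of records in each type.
SELECT type, COUNT(*) as count
FROM transactions
GROUP BY type

Result:
  fee: 5
  interest: 3
  payment: 4
  refund: 2
  withdrawal: 2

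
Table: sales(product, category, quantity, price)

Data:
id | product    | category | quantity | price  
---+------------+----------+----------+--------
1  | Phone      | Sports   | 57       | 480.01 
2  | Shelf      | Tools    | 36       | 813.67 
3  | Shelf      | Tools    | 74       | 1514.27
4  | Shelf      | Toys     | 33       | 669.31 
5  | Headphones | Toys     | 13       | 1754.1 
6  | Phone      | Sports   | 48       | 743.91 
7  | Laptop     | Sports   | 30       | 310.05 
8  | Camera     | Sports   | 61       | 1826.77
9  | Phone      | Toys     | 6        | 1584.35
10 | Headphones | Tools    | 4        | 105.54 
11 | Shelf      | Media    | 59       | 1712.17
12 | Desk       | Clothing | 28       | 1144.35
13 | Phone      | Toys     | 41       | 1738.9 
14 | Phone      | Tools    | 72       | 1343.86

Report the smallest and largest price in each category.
SELECT category, MIN(price), MAX(price)
FROM sales
GROUP BY category

Result:
  Clothing: min=1144.35, max=1144.35
  Media: min=1712.17, max=1712.17
  Sports: min=310.05, max=1826.77
  Tools: min=105.54, max=1514.27
  Toys: min=669.31, max=1754.10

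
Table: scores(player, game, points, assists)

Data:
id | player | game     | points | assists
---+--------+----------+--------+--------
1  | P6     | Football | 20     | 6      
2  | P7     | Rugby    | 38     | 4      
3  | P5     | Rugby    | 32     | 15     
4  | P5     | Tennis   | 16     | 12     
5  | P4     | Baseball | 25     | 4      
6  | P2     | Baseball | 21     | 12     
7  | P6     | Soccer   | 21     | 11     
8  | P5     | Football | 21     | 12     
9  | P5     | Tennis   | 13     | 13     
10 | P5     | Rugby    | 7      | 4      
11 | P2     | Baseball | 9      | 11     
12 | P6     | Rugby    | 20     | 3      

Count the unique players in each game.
SELECT game, COUNT(DISTINCT player)
FROM scores
GROUP BY game

Result:
  Baseball: 2 distinct
  Football: 2 distinct
  Rugby: 3 distinct
  Soccer: 1 distinct
  Tennis: 1 distinct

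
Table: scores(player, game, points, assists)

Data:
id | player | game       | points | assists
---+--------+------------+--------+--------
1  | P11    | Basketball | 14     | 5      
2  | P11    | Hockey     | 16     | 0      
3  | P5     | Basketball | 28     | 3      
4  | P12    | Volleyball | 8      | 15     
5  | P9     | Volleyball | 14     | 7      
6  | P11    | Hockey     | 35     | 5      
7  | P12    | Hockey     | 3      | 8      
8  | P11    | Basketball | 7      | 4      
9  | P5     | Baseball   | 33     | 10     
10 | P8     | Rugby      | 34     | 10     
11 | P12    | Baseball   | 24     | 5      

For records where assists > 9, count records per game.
SELECT game, COUNT(*)
FROM scores
WHERE assists > 9
GROUP BY game

Note: WHERE filters rows before grouping.

Result:
  Baseball: 1
  Rugby: 1
  Volleyball: 1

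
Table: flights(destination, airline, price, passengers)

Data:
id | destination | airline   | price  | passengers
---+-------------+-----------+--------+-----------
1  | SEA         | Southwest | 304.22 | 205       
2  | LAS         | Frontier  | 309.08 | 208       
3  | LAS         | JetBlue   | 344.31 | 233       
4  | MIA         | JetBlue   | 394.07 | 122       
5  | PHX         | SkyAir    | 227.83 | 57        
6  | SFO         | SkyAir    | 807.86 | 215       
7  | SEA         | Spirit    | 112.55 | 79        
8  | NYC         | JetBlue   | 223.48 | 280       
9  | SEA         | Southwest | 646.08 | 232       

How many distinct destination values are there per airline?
SELECT airline, COUNT(DISTINCT destination)
FROM flights
GROUP BY airline

Result:
  Frontier: 1 distinct
  JetBlue: 3 distinct
  SkyAir: 2 distinct
  Southwest: 1 distinct
  Spirit: 1 distinct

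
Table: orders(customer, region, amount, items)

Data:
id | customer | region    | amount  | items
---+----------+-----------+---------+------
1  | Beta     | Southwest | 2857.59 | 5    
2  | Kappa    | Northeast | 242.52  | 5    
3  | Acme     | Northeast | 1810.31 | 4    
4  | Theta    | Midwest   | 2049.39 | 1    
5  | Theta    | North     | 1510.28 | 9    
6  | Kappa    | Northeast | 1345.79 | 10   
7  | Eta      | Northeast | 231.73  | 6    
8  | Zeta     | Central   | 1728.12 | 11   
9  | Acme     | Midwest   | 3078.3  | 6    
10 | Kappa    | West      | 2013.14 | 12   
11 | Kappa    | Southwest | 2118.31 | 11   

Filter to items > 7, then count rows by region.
SELECT region, COUNT(*)
FROM orders
WHERE items > 7
GROUP BY region

Note: WHERE filters rows before grouping.

Result:
  Central: 1
  North: 1
  Northeast: 1
  Southwest: 1
  West: 1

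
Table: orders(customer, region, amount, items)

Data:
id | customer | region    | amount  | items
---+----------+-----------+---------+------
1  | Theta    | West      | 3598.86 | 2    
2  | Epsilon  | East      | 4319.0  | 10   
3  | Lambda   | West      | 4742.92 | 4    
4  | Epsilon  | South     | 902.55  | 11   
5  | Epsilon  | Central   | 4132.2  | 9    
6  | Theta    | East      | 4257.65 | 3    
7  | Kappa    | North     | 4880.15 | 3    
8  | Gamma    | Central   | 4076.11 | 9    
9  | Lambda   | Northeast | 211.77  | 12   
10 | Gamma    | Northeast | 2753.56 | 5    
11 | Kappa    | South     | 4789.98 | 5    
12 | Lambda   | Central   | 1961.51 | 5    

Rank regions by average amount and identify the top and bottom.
SELECT region, AVG(amount)
FROM orders
GROUP BY region
ORDER BY AVG(amount)

All groups:
  Northeast: 1482.67
  South: 2846.27
  Central: 3389.94
  West: 4170.89
  East: 4288.33
  North: 4880.15

Highest: North (4880.15)
Lowest: Northeast (1482.67)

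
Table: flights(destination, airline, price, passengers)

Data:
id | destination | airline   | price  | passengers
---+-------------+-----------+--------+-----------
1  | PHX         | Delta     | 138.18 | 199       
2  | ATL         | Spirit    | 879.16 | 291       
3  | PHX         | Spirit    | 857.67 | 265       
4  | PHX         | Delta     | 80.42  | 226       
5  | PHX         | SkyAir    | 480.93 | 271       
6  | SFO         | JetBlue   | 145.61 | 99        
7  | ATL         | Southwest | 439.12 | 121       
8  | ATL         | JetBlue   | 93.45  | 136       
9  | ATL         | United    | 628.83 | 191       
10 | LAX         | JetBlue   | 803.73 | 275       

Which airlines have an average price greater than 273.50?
SELECT airline, AVG(price)
FROM flights
GROUP BY airline
HAVING AVG(price) > 273.50

Result:
  JetBlue: avg=347.60
  SkyAir: avg=480.93
  Southwest: avg=439.12
  Spirit: avg=868.42
  United: avg=628.83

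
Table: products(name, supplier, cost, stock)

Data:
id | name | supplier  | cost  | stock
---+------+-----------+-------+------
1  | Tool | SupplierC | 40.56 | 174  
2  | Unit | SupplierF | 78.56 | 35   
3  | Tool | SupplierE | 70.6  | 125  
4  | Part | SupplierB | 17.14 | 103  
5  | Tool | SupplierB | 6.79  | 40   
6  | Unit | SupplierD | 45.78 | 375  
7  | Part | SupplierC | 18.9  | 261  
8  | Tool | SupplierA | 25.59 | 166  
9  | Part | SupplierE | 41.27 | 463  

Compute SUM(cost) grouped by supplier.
SELECT supplier, SUM(cost) as result
FROM products
GROUP BY supplier

Result:
  SupplierA: 25.59
  SupplierB: 23.93
  SupplierC: 59.46
  SupplierD: 45.78
  SupplierE: 111.87
  SupplierF: 78.56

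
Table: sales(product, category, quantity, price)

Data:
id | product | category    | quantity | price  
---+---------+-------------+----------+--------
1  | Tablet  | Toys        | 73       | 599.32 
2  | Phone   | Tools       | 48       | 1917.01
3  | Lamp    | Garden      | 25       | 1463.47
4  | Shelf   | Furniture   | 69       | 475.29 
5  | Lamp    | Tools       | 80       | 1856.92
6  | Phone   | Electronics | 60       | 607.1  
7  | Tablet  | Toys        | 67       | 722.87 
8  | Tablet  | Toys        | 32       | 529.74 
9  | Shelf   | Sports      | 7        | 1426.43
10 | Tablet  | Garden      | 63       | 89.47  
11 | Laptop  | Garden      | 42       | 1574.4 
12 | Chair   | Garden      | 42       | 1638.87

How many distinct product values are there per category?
SELECT category, COUNT(DISTINCT product)
FROM sales
GROUP BY category

Result:
  Electronics: 1 distinct
  Furniture: 1 distinct
  Garden: 4 distinct
  Sports: 1 distinct
  Tools: 2 distinct
  Toys: 1 distinct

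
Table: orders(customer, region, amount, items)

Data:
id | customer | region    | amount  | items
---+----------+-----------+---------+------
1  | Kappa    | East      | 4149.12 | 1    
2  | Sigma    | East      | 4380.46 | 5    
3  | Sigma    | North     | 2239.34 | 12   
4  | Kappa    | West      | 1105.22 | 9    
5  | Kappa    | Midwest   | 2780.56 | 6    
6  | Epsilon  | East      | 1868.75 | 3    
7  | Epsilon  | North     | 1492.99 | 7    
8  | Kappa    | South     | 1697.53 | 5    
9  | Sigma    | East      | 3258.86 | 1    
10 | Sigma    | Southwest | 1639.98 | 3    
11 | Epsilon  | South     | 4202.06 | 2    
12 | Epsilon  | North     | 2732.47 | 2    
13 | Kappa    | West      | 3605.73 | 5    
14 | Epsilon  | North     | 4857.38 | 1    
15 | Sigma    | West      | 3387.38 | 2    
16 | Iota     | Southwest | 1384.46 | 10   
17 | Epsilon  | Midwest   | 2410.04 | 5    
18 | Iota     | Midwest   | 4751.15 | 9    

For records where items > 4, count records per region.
SELECT region, COUNT(*)
FROM orders
WHERE items > 4
GROUP BY region

Note: WHERE filters rows before grouping.

Result:
  East: 1
  Midwest: 3
  North: 2
  South: 1
  Southwest: 1
  West: 2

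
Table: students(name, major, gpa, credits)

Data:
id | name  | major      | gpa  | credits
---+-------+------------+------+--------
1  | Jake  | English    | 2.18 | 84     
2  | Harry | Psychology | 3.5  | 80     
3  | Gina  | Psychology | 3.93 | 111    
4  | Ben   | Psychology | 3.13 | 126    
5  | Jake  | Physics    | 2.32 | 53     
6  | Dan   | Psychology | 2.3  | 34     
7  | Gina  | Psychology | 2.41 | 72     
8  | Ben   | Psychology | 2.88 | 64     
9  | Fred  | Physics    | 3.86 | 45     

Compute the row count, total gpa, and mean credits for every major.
SELECT major,
       COUNT(*) as cnt,
       SUM(gpa) as total_gpa,
       AVG(credits) as avg_credits
FROM students
GROUP BY major

Result:
  English: 1 records, 2.18 total gpa, 84.00 avg credits
  Physics: 2 records, 6.18 total gpa, 49.00 avg credits
  Psychology: 6 records, 18.15 total gpa, 81.17 avg credits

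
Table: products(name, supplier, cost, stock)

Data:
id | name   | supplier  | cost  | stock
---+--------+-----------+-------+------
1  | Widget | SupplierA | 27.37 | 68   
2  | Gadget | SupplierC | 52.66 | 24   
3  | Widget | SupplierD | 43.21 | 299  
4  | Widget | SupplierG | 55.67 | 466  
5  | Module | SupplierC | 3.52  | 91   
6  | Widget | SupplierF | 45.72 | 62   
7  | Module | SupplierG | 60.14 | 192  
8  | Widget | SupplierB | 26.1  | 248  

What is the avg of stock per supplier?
SELECT supplier, AVG(stock) as result
FROM products
GROUP BY supplier

Result:
  SupplierA: 68.00
  SupplierB: 248.00
  SupplierC: 57.50
  SupplierD: 299.00
  SupplierF: 62.00
  SupplierG: 329.00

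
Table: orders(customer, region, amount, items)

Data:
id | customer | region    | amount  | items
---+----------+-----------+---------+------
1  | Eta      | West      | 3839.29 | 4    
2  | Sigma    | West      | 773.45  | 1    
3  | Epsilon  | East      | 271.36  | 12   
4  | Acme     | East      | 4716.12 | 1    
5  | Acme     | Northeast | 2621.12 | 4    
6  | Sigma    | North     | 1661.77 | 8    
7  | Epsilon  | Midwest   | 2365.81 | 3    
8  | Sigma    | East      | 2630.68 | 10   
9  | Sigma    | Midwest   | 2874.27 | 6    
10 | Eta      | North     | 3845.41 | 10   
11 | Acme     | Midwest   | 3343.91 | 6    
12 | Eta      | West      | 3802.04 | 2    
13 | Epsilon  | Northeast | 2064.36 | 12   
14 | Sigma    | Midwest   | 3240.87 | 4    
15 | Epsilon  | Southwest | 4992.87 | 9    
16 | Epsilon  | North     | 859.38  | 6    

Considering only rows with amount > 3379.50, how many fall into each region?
SELECT region, COUNT(*)
FROM orders
WHERE amount > 3379.50
GROUP BY region

Note: WHERE filters rows before grouping.

Result:
  East: 1
  North: 1
  Southwest: 1
  West: 2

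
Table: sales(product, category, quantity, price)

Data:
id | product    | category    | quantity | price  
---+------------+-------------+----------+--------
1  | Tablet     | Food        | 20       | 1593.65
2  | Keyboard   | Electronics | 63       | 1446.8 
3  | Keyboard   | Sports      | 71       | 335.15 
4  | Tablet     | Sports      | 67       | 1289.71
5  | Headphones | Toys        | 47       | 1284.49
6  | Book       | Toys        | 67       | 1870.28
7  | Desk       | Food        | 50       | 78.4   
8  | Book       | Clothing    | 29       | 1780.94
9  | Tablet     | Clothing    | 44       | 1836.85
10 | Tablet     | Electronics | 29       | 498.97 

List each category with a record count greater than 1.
SELECT category, COUNT(*) as cnt
FROM sales
GROUP BY category
HAVING COUNT(*) > 1

Result:
  Clothing: 2
  Electronics: 2
  Food: 2
  Sports: 2
  Toys: 2

Note: HAVING filters groups after aggregation, WHERE filters rows before.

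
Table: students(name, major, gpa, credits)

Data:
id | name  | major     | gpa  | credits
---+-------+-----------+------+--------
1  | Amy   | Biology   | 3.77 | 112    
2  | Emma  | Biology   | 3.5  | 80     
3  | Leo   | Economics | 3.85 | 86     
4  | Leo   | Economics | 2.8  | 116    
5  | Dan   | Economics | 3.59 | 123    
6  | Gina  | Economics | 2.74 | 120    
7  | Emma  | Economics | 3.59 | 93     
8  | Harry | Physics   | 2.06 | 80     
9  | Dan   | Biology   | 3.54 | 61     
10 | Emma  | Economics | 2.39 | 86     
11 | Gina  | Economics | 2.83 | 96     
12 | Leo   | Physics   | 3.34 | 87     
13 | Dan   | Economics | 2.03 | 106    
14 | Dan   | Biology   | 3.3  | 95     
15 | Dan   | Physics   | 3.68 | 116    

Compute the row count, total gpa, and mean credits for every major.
SELECT major,
       COUNT(*) as cnt,
       SUM(gpa) as total_gpa,
       AVG(credits) as avg_credits
FROM students
GROUP BY major

Result:
  Biology: 4 records, 14.11 total gpa, 87.00 avg credits
  Economics: 8 records, 23.82 total gpa, 103.25 avg credits
  Physics: 3 records, 9.08 total gpa, 94.33 avg credits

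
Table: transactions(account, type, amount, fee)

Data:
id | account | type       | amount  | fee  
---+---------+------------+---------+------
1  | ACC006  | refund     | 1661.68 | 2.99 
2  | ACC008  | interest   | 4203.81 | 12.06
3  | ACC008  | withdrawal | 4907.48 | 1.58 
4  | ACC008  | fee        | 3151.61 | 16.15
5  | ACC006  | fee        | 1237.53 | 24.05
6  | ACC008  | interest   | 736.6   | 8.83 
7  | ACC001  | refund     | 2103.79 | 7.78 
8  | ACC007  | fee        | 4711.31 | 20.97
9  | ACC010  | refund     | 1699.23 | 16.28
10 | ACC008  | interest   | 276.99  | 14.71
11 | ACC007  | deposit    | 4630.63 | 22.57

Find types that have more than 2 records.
SELECT type, COUNT(*) as cnt
FROM transactions
GROUP BY type
HAVING COUNT(*) > 2

Result:
  fee: 3
  interest: 3
  refund: 3

Note: HAVING filters groups after aggregation, WHERE filters rows before.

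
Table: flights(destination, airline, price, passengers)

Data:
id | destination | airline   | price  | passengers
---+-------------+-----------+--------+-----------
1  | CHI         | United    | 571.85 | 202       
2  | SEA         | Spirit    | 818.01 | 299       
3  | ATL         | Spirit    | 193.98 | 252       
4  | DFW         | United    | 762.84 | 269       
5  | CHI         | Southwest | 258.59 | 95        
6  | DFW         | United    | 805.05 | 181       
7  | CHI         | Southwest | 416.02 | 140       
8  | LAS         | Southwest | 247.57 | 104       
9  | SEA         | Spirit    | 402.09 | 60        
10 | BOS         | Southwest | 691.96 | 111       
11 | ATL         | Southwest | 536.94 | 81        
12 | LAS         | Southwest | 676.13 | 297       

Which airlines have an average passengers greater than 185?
SELECT airline, AVG(passengers)
FROM flights
GROUP BY airline
HAVING AVG(passengers) > 185

Result:
  Spirit: avg=203.67
  United: avg=217.33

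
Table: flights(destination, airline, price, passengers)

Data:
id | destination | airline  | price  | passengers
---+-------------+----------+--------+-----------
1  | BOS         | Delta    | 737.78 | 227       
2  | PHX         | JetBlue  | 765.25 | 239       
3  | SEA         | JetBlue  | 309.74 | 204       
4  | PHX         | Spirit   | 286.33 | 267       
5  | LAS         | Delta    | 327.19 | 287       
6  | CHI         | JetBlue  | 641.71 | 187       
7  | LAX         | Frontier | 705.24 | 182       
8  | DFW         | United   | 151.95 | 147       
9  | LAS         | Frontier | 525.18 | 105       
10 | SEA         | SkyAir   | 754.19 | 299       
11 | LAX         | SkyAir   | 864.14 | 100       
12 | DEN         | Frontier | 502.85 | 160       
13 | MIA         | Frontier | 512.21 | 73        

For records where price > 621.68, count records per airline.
SELECT airline, COUNT(*)
FROM flights
WHERE price > 621.68
GROUP BY airline

Note: WHERE filters rows before grouping.

Result:
  Delta: 1
  Frontier: 1
  JetBlue: 2
  SkyAir: 2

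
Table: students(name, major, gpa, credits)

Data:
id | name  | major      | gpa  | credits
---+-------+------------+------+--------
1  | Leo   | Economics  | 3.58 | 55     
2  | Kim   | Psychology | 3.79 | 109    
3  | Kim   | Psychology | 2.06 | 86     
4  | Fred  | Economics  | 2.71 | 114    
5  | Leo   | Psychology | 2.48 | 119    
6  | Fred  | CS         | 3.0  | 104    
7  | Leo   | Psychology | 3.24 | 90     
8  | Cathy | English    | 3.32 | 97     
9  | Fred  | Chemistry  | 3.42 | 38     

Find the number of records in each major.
SELECT major, COUNT(*) as count
FROM students
GROUP BY major

Result:
  CS: 1
  Chemistry: 1
  Economics: 2
  English: 1
  Psychology: 4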